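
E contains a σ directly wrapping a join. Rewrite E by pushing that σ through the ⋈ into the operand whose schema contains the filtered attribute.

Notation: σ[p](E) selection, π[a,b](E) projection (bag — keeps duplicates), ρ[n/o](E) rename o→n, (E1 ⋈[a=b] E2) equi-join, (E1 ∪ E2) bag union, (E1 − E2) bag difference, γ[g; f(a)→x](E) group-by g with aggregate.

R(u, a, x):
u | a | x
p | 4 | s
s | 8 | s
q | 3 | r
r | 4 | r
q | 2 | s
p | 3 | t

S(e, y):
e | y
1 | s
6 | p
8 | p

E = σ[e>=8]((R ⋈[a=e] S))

σ filters on e, owned by the right side.
E' = (R ⋈[a=e] σ[e>=8](S))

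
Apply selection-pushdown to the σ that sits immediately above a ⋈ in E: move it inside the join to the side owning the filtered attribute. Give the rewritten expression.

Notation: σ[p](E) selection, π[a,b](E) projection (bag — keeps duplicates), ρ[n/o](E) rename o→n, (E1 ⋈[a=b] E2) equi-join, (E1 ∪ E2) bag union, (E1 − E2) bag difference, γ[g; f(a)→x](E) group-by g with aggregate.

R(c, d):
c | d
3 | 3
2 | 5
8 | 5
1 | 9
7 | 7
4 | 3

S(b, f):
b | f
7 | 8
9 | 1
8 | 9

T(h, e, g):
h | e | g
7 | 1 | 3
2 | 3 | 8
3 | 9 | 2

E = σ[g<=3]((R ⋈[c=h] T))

σ filters on g, owned by the right side.
E' = (R ⋈[c=h] σ[g<=3](T))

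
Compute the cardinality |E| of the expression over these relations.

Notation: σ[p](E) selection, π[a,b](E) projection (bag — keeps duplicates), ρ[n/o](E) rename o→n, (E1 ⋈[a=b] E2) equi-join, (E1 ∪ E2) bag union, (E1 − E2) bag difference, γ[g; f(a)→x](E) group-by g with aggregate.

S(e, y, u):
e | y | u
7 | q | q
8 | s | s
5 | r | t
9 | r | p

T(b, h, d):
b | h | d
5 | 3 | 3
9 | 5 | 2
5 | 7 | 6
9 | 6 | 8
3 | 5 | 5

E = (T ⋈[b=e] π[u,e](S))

Subexpression sizes:
  T → 5
  S → 4
  π[u,e](S) → 4
  (T ⋈[b=e] π[u,e](S)) → 4

|E| = 4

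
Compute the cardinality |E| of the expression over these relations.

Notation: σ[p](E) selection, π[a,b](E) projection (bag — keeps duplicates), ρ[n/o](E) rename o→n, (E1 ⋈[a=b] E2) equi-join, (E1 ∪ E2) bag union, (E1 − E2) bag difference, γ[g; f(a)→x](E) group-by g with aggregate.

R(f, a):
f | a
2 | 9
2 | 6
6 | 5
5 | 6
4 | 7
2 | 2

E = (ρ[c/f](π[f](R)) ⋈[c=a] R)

Per-node cardinality:
  R → 6
  π[f](R) → 6
  ρ[c/f](π[f](R)) → 6
  R → 6
  (ρ[c/f](π[f](R)) ⋈[c=a] R) → 6

|E| = 6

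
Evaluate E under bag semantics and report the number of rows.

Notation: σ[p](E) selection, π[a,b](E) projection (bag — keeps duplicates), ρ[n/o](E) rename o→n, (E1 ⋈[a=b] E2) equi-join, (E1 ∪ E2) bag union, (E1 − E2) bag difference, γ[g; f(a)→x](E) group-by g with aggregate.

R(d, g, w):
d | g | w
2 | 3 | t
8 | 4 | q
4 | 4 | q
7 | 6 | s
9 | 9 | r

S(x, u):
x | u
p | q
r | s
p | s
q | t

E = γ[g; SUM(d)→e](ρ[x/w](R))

Per-node cardinality:
  R → 5
  ρ[x/w](R) → 5
  γ[g; SUM(d)→e](ρ[x/w](R)) → 4

|E| = 4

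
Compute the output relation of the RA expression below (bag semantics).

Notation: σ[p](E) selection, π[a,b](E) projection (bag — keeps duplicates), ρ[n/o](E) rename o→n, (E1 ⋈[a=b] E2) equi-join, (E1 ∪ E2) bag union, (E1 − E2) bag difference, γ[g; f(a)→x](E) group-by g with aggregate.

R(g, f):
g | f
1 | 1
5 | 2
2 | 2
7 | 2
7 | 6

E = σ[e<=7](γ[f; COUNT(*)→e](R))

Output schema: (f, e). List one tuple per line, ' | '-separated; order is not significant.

Subexpression sizes:
  R → 5
  γ[f; COUNT(*)→e](R) → 3
  σ[e<=7](γ[f; COUNT(*)→e](R)) → 3

== RESULT ==
f | e
1 | 1
2 | 3
6 | 1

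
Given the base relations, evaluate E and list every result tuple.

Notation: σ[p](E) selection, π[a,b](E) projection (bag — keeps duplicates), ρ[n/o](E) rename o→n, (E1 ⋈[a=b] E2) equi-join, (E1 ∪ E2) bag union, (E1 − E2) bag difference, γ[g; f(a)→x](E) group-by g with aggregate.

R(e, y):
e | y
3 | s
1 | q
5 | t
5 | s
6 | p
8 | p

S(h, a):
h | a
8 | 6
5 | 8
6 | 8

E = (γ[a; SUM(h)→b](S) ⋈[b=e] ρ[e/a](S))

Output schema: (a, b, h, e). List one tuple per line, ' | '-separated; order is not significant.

Subexpression sizes:
  S → 3
  γ[a; SUM(h)→b](S) → 2
  S → 3
  ρ[e/a](S) → 3
  (γ[a; SUM(h)→b](S) ⋈[b=e] ρ[e/a](S)) → 2

== RESULT ==
a | b | h | e
6 | 8 | 5 | 8
6 | 8 | 6 | 8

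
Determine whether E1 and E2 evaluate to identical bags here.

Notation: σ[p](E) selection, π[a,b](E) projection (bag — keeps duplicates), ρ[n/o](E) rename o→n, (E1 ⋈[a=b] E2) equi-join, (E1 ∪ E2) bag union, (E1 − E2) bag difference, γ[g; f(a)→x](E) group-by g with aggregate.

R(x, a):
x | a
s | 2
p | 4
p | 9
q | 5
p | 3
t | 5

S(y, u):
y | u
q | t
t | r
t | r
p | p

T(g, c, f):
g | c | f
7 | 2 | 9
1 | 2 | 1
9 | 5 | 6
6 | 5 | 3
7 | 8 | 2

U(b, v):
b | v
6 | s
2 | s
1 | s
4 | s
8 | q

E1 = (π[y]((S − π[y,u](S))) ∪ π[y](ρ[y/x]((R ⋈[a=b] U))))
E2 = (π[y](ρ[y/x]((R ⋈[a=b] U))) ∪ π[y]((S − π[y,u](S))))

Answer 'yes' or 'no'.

E1 per-node cardinality:
  S → 4
  S → 4
  π[y,u](S) → 4
  (S − π[y,u](S)) → 0
  π[y]((S − π[y,u](S))) → 0
  R → 6
  U → 5
  (R ⋈[a=b] U) → 2
  ρ[y/x]((R ⋈[a=b] U)) → 2
  π[y](ρ[y/x]((R ⋈[a=b] U))) → 2
  (π[y]((S − π[y,u](S))) ∪ π[y](ρ[y/x]((R ⋈[a=b] U)))) → 2
E2 per-node cardinality:
  R → 6
  U → 5
  (R ⋈[a=b] U) → 2
  ρ[y/x]((R ⋈[a=b] U)) → 2
  π[y](ρ[y/x]((R ⋈[a=b] U))) → 2
  S → 4
  S → 4
  π[y,u](S) → 4
  (S − π[y,u](S)) → 0
  π[y]((S − π[y,u](S))) → 0
  (π[y](ρ[y/x]((R ⋈[a=b] U))) ∪ π[y]((S − π[y,u](S)))) → 2

E1 and E2 produce the same multiset:
y
p
s

yes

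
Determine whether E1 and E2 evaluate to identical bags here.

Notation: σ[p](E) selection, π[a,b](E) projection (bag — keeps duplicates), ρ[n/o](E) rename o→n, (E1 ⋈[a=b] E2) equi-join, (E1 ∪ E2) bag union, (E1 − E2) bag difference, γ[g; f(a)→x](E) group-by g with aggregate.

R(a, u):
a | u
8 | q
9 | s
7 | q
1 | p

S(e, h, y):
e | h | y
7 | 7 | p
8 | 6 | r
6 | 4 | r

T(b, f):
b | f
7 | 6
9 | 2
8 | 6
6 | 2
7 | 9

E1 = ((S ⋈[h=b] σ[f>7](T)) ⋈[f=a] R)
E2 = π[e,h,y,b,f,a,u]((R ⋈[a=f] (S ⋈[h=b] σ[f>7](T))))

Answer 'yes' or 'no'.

E1 per-node cardinality:
  S → 3
  T → 5
  σ[f>7](T) → 1
  (S ⋈[h=b] σ[f>7](T)) → 1
  R → 4
  ((S ⋈[h=b] σ[f>7](T)) ⋈[f=a] R) → 1
E2 per-node cardinality:
  R → 4
  S → 3
  T → 5
  σ[f>7](T) → 1
  (S ⋈[h=b] σ[f>7](T)) → 1
  (R ⋈[a=f] (S ⋈[h=b] σ[f>7](T))) → 1
  π[e,h,y,b,f,a,u]((R ⋈[a=f] (S ⋈[h=b] σ[f>7](T)))) → 1

E1 and E2 produce the same multiset:
e | h | y | b | f | a | u
7 | 7 | p | 7 | 9 | 9 | s

yes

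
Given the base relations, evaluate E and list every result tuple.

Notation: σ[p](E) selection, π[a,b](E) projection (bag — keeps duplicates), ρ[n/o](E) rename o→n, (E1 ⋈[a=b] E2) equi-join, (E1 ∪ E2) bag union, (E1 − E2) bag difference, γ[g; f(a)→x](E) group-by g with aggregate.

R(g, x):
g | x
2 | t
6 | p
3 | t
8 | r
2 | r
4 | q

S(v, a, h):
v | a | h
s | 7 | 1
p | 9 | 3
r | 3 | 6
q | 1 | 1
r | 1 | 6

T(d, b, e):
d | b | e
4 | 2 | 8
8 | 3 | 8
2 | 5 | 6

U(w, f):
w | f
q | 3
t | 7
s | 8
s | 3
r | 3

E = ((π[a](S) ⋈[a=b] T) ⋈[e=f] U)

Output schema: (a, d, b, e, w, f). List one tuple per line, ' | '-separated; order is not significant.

Per-node cardinality:
  S → 5
  π[a](S) → 5
  T → 3
  (π[a](S) ⋈[a=b] T) → 1
  U → 5
  ((π[a](S) ⋈[a=b] T) ⋈[e=f] U) → 1

== RESULT ==
a | d | b | e | w | f
3 | 8 | 3 | 8 | s | 8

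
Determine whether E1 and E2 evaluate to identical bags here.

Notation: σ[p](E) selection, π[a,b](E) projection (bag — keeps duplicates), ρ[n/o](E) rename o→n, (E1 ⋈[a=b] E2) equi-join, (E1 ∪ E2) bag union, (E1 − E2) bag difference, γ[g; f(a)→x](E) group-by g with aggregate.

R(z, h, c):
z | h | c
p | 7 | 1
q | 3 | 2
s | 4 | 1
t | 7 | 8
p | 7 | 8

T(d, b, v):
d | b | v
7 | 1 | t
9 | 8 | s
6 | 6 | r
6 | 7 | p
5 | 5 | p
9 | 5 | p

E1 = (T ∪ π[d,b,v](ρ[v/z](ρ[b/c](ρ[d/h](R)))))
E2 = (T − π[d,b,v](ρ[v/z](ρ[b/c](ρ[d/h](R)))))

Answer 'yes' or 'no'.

E1 subexpression sizes:
  T → 6
  R → 5
  ρ[d/h](R) → 5
  ρ[b/c](ρ[d/h](R)) → 5
  ρ[v/z](ρ[b/c](ρ[d/h](R))) → 5
  π[d,b,v](ρ[v/z](ρ[b/c](ρ[d/h](R)))) → 5
  (T ∪ π[d,b,v](ρ[v/z](ρ[b/c](ρ[d/h](R))))) → 11
E2 subexpression sizes:
  T → 6
  R → 5
  ρ[d/h](R) → 5
  ρ[b/c](ρ[d/h](R)) → 5
  ρ[v/z](ρ[b/c](ρ[d/h](R))) → 5
  π[d,b,v](ρ[v/z](ρ[b/c](ρ[d/h](R)))) → 5
  (T − π[d,b,v](ρ[v/z](ρ[b/c](ρ[d/h](R))))) → 6

E1 result:
d | b | v
3 | 2 | q
4 | 1 | s
5 | 5 | p
6 | 6 | r
6 | 7 | p
7 | 1 | p
7 | 1 | t
7 | 8 | p
7 | 8 | t
9 | 5 | p
9 | 8 | s
E2 result:
d | b | v
5 | 5 | p
6 | 6 | r
6 | 7 | p
7 | 1 | t
9 | 5 | p
9 | 8 | s
Witness: (4, 1, 's') appears 1× in E1 but 0× in E2.

no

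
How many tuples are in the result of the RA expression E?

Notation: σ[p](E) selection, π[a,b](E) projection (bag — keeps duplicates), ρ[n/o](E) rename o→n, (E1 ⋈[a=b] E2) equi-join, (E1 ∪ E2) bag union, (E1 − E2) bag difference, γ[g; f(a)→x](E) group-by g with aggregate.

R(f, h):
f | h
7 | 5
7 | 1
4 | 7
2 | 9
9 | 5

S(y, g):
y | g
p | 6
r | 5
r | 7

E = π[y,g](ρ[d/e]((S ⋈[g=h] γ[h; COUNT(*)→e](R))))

Subexpression sizes:
  S → 3
  R → 5
  γ[h; COUNT(*)→e](R) → 4
  (S ⋈[g=h] γ[h; COUNT(*)→e](R)) → 2
  ρ[d/e]((S ⋈[g=h] γ[h; COUNT(*)→e](R))) → 2
  π[y,g](ρ[d/e]((S ⋈[g=h] γ[h; COUNT(*)→e](R)))) → 2

|E| = 2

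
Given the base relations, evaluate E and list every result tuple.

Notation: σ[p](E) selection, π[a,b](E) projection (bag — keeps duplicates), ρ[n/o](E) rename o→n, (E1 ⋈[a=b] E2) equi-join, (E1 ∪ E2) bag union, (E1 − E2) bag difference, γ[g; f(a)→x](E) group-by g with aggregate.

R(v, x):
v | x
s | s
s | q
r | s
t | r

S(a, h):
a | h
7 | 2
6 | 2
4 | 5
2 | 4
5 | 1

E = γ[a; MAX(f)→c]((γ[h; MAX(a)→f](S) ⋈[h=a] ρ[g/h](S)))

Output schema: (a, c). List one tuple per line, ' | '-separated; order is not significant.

Subexpression sizes:
  S → 5
  γ[h; MAX(a)→f](S) → 4
  S → 5
  ρ[g/h](S) → 5
  (γ[h; MAX(a)→f](S) ⋈[h=a] ρ[g/h](S)) → 3
  γ[a; MAX(f)→c]((γ[h; MAX(a)→f](S) ⋈[h=a] ρ[g/h](S))) → 3

== RESULT ==
a | c
2 | 7
4 | 2
5 | 4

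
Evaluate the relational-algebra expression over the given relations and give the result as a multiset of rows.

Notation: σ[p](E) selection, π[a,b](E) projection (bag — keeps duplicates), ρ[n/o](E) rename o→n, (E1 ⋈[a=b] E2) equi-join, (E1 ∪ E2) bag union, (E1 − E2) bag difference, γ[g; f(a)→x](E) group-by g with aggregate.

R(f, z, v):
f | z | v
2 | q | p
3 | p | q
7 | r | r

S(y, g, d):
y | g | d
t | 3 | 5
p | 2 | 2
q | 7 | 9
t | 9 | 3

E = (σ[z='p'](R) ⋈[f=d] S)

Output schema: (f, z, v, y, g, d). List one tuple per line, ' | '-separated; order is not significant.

Row counts bottom-up:
  R → 3
  σ[z='p'](R) → 1
  S → 4
  (σ[z='p'](R) ⋈[f=d] S) → 1

== RESULT ==
f | z | v | y | g | d
3 | p | q | t | 9 | 3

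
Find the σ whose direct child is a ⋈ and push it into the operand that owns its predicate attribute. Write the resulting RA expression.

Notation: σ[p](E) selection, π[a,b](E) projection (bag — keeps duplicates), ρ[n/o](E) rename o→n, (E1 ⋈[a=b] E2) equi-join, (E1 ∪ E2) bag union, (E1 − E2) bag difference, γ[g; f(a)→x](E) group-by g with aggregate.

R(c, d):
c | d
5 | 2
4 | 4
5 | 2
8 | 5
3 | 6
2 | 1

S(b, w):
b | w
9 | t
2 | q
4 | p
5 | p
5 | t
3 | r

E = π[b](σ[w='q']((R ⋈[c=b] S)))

σ filters on w, owned by the right side.
E' = π[b]((R ⋈[c=b] σ[w='q'](S)))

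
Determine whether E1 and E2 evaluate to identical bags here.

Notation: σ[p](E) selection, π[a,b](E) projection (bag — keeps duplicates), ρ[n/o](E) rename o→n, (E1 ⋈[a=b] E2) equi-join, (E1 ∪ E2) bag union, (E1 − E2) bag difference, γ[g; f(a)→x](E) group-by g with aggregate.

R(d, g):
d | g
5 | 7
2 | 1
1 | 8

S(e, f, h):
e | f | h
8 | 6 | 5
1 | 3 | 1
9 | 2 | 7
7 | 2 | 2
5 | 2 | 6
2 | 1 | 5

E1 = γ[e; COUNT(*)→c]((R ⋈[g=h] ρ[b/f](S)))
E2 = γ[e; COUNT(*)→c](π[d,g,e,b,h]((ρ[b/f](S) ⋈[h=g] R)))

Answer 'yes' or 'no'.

E1 row counts bottom-up:
  R → 3
  S → 6
  ρ[b/f](S) → 6
  (R ⋈[g=h] ρ[b/f](S)) → 2
  γ[e; COUNT(*)→c]((R ⋈[g=h] ρ[b/f](S))) → 2
E2 row counts bottom-up:
  S → 6
  ρ[b/f](S) → 6
  R → 3
  (ρ[b/f](S) ⋈[h=g] R) → 2
  π[d,g,e,b,h]((ρ[b/f](S) ⋈[h=g] R)) → 2
  γ[e; COUNT(*)→c](π[d,g,e,b,h]((ρ[b/f](S) ⋈[h=g] R))) → 2

E1 and E2 produce the same multiset:
e | c
1 | 1
9 | 1

yes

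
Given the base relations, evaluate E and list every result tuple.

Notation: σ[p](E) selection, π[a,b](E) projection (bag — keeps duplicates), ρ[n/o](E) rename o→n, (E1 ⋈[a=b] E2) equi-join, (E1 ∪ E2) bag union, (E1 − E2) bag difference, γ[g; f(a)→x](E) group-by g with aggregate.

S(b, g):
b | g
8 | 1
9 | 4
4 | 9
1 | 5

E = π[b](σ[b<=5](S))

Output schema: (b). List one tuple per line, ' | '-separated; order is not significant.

Per-node cardinality:
  S → 4
  σ[b<=5](S) → 2
  π[b](σ[b<=5](S)) → 2

== RESULT ==
b
1
4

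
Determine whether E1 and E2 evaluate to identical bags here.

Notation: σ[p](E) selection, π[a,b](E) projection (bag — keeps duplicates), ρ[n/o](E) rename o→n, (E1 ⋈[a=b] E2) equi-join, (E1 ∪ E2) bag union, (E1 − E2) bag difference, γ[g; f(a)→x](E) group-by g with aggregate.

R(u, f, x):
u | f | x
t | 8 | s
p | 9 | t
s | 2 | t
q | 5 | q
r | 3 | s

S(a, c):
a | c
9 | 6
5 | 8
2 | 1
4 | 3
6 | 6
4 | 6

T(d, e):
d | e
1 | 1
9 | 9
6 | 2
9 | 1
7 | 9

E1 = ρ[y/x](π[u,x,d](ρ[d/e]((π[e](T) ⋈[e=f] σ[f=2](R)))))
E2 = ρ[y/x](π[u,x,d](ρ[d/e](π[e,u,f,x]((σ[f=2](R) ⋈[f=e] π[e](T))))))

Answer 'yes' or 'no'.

E1 subexpression sizes:
  T → 5
  π[e](T) → 5
  R → 5
  σ[f=2](R) → 1
  (π[e](T) ⋈[e=f] σ[f=2](R)) → 1
  ρ[d/e]((π[e](T) ⋈[e=f] σ[f=2](R))) → 1
  π[u,x,d](ρ[d/e]((π[e](T) ⋈[e=f] σ[f=2](R)))) → 1
  ρ[y/x](π[u,x,d](ρ[d/e]((π[e](T) ⋈[e=f] σ[f=2](R))))) → 1
E2 subexpression sizes:
  R → 5
  σ[f=2](R) → 1
  T → 5
  π[e](T) → 5
  (σ[f=2](R) ⋈[f=e] π[e](T)) → 1
  π[e,u,f,x]((σ[f=2](R) ⋈[f=e] π[e](T))) → 1
  ρ[d/e](π[e,u,f,x]((σ[f=2](R) ⋈[f=e] π[e](T)))) → 1
  π[u,x,d](ρ[d/e](π[e,u,f,x]((σ[f=2](R) ⋈[f=e] π[e](T))))) → 1
  ρ[y/x](π[u,x,d](ρ[d/e](π[e,u,f,x]((σ[f=2](R) ⋈[f=e] π[e](T)))))) → 1

E1 and E2 produce the same multiset:
u | y | d
s | t | 2

yes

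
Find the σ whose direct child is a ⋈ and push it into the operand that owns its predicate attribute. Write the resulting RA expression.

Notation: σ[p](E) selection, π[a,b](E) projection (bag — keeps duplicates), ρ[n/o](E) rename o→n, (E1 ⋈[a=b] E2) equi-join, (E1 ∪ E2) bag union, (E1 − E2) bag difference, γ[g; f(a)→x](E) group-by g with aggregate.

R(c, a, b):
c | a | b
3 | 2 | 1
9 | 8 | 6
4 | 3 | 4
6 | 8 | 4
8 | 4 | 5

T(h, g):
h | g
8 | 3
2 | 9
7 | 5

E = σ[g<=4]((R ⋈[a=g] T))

σ filters on g, owned by the right side.
E' = (R ⋈[a=g] σ[g<=4](T))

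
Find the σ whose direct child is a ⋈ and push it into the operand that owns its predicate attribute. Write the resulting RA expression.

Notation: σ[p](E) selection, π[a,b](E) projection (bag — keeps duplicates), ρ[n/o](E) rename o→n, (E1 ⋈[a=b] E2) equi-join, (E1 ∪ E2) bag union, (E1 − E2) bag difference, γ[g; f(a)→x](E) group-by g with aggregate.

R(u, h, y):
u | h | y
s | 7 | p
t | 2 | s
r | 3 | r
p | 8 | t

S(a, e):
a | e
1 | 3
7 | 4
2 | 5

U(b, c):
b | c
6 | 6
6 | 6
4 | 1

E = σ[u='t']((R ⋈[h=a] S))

σ filters on u, owned by the left side.
E' = (σ[u='t'](R) ⋈[h=a] S)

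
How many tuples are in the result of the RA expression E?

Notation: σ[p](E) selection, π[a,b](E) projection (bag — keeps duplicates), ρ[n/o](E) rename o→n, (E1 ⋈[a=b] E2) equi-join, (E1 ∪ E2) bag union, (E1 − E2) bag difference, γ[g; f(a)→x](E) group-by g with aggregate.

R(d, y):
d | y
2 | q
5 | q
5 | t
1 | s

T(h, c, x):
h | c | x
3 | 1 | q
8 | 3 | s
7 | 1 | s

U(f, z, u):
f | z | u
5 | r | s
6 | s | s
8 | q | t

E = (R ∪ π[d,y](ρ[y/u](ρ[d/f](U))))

Stepwise |·|:
  R → 4
  U → 3
  ρ[d/f](U) → 3
  ρ[y/u](ρ[d/f](U)) → 3
  π[d,y](ρ[y/u](ρ[d/f](U))) → 3
  (R ∪ π[d,y](ρ[y/u](ρ[d/f](U)))) → 7

|E| = 7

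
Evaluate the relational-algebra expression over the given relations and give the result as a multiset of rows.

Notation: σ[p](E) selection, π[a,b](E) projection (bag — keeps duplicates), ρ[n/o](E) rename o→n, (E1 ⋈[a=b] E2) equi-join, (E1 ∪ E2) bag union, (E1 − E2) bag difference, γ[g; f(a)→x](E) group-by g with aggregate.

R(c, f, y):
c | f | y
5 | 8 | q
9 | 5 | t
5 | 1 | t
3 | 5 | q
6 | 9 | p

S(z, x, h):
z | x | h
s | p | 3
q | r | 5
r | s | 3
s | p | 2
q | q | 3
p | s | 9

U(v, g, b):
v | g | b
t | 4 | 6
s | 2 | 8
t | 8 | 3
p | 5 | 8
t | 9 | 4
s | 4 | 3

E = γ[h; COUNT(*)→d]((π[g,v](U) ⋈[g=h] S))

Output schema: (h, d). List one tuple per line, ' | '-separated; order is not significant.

Per-node cardinality:
  U → 6
  π[g,v](U) → 6
  S → 6
  (π[g,v](U) ⋈[g=h] S) → 3
  γ[h; COUNT(*)→d]((π[g,v](U) ⋈[g=h] S)) → 3

== RESULT ==
h | d
2 | 1
5 | 1
9 | 1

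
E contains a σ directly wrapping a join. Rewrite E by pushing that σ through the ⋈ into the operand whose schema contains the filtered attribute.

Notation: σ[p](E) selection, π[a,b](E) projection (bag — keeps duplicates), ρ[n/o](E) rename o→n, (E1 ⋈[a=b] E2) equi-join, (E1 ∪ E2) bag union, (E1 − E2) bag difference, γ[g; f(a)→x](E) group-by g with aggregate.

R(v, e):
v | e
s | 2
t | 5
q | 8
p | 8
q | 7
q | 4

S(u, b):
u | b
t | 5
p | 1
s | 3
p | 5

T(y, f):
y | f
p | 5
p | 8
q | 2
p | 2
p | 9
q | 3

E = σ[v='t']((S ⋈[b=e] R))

σ filters on v, owned by the right side.
E' = (S ⋈[b=e] σ[v='t'](R))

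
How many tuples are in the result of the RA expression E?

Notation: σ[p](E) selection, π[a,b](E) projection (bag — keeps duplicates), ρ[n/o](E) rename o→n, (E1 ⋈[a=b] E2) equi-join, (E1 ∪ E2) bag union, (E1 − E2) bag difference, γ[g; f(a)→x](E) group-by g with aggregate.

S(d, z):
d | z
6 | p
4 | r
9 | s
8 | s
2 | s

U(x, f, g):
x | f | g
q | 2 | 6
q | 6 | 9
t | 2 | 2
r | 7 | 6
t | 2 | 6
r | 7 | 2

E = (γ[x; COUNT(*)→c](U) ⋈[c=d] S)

Subexpression sizes:
  U → 6
  γ[x; COUNT(*)→c](U) → 3
  S → 5
  (γ[x; COUNT(*)→c](U) ⋈[c=d] S) → 3

|E| = 3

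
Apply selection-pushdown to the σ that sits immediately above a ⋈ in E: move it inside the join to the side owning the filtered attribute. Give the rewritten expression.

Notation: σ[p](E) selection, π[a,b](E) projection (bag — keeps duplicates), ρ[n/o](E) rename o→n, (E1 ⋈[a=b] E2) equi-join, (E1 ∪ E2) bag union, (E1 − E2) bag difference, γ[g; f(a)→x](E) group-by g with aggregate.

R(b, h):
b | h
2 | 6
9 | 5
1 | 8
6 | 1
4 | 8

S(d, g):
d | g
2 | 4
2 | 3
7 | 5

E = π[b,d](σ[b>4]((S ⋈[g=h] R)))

σ filters on b, owned by the right side.
E' = π[b,d]((S ⋈[g=h] σ[b>4](R)))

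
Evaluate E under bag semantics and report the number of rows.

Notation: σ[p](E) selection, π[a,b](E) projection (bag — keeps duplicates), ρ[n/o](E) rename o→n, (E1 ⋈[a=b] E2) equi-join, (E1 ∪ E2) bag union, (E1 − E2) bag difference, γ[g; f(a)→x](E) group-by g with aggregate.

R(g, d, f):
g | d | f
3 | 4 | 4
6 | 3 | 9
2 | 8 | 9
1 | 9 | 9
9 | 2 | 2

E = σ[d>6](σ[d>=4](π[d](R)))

Row counts bottom-up:
  R → 5
  π[d](R) → 5
  σ[d>=4](π[d](R)) → 3
  σ[d>6](σ[d>=4](π[d](R))) → 2

|E| = 2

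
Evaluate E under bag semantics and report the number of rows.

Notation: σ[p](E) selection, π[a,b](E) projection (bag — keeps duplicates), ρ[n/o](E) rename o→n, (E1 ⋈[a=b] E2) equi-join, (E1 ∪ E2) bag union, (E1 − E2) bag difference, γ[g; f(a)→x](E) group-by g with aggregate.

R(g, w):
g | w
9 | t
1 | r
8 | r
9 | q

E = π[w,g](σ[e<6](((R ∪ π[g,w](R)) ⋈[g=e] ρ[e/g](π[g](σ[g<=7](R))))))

Stepwise |·|:
  R → 4
  R → 4
  π[g,w](R) → 4
  (R ∪ π[g,w](R)) → 8
  R → 4
  σ[g<=7](R) → 1
  π[g](σ[g<=7](R)) → 1
  ρ[e/g](π[g](σ[g<=7](R))) → 1
  ((R ∪ π[g,w](R)) ⋈[g=e] ρ[e/g](π[g](σ[g<=7](R)))) → 2
  σ[e<6](((R ∪ π[g,w](R)) ⋈[g=e] ρ[e/g](π[g](σ[g<=7](R))))) → 2
  π[w,g](σ[e<6](((R ∪ π[g,w](R)) ⋈[g=e] ρ[e/g](π[g](σ[g<=7](R)))))) → 2

|E| = 2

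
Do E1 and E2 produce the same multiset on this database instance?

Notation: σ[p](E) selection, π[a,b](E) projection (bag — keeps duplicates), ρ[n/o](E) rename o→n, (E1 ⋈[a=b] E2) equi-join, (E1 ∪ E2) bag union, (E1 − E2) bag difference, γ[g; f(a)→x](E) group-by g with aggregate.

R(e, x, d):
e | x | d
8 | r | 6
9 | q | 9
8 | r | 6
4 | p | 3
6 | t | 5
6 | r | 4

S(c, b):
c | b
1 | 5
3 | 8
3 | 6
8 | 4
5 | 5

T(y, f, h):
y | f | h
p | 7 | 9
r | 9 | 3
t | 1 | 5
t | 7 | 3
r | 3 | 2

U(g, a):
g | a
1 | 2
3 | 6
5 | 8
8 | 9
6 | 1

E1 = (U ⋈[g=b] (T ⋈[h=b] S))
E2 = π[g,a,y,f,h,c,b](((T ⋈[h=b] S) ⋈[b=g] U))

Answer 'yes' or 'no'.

E1 per-node cardinality:
  U → 5
  T → 5
  S → 5
  (T ⋈[h=b] S) → 2
  (U ⋈[g=b] (T ⋈[h=b] S)) → 2
E2 per-node cardinality:
  T → 5
  S → 5
  (T ⋈[h=b] S) → 2
  U → 5
  ((T ⋈[h=b] S) ⋈[b=g] U) → 2
  π[g,a,y,f,h,c,b](((T ⋈[h=b] S) ⋈[b=g] U)) → 2

E1 and E2 produce the same multiset:
g | a | y | f | h | c | b
5 | 8 | t | 1 | 5 | 1 | 5
5 | 8 | t | 1 | 5 | 5 | 5

yes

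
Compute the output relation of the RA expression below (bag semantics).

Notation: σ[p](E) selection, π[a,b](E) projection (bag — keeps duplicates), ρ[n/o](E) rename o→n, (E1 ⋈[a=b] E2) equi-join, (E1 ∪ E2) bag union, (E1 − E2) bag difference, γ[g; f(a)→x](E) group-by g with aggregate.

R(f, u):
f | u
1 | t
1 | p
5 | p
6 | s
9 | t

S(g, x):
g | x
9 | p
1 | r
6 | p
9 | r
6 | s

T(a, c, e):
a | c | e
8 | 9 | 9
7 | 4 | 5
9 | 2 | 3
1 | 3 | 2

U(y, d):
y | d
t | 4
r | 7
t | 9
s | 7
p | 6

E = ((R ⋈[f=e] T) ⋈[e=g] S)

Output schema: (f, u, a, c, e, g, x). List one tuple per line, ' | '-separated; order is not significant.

Row counts bottom-up:
  R → 5
  T → 4
  (R ⋈[f=e] T) → 2
  S → 5
  ((R ⋈[f=e] T) ⋈[e=g] S) → 2

== RESULT ==
f | u | a | c | e | g | x
9 | t | 8 | 9 | 9 | 9 | p
9 | t | 8 | 9 | 9 | 9 | r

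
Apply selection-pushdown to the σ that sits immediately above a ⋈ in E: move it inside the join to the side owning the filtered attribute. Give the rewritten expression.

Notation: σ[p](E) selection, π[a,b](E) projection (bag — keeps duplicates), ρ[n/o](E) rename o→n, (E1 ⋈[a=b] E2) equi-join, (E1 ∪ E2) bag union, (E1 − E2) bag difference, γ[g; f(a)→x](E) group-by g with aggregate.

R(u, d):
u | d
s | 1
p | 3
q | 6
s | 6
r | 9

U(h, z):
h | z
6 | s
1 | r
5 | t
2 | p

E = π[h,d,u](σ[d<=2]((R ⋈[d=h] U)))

σ filters on d, owned by the left side.
E' = π[h,d,u]((σ[d<=2](R) ⋈[d=h] U))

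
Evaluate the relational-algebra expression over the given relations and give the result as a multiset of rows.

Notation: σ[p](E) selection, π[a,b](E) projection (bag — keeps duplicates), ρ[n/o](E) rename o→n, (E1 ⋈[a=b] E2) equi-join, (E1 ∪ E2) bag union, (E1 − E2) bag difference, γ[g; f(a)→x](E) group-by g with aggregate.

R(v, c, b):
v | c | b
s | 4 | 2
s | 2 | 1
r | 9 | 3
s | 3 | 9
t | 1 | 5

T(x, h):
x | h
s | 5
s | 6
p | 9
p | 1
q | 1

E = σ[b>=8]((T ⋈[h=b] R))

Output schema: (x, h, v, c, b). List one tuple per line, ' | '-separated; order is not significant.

Per-node cardinality:
  T → 5
  R → 5
  (T ⋈[h=b] R) → 4
  σ[b>=8]((T ⋈[h=b] R)) → 1

== RESULT ==
x | h | v | c | b
p | 9 | s | 3 | 9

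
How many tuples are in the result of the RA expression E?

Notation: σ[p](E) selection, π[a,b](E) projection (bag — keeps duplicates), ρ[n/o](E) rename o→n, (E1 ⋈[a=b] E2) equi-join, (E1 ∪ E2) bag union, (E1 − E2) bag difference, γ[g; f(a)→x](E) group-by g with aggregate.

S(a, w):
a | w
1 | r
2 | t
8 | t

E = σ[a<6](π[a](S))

Subexpression sizes:
  S → 3
  π[a](S) → 3
  σ[a<6](π[a](S)) → 2

|E| = 2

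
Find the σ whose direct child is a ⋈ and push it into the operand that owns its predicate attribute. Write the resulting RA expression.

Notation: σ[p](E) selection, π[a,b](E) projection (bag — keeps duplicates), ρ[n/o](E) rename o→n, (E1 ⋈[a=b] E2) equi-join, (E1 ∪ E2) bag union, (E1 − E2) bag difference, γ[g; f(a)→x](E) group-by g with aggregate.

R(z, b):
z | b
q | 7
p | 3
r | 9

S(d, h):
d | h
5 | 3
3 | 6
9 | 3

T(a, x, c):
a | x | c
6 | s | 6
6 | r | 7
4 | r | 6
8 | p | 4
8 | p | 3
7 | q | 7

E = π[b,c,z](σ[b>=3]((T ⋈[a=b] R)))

σ filters on b, owned by the right side.
E' = π[b,c,z]((T ⋈[a=b] σ[b>=3](R)))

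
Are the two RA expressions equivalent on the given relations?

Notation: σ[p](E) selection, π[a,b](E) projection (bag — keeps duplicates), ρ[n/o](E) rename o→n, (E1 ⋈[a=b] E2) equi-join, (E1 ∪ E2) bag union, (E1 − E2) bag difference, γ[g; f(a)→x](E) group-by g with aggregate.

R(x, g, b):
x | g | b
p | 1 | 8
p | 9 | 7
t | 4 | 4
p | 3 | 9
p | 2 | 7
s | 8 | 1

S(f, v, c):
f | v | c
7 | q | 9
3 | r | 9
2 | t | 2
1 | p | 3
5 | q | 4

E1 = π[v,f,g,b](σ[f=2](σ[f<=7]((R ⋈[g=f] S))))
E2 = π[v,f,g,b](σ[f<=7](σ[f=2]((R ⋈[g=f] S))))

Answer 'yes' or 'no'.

E1 stepwise |·|:
  R → 6
  S → 5
  (R ⋈[g=f] S) → 3
  σ[f<=7]((R ⋈[g=f] S)) → 3
  σ[f=2](σ[f<=7]((R ⋈[g=f] S))) → 1
  π[v,f,g,b](σ[f=2](σ[f<=7]((R ⋈[g=f] S)))) → 1
E2 stepwise |·|:
  R → 6
  S → 5
  (R ⋈[g=f] S) → 3
  σ[f=2]((R ⋈[g=f] S)) → 1
  σ[f<=7](σ[f=2]((R ⋈[g=f] S))) → 1
  π[v,f,g,b](σ[f<=7](σ[f=2]((R ⋈[g=f] S)))) → 1

E1 and E2 produce the same multiset:
v | f | g | b
t | 2 | 2 | 7

yes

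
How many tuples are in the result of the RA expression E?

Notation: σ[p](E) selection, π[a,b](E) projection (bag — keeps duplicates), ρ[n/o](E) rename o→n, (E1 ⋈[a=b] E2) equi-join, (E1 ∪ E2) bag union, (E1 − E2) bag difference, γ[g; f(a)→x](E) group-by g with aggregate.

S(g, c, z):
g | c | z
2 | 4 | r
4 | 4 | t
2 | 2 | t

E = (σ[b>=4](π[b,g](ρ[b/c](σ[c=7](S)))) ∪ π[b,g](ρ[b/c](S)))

Subexpression sizes:
  S → 3
  σ[c=7](S) → 0
  ρ[b/c](σ[c=7](S)) → 0
  π[b,g](ρ[b/c](σ[c=7](S))) → 0
  σ[b>=4](π[b,g](ρ[b/c](σ[c=7](S)))) → 0
  S → 3
  ρ[b/c](S) → 3
  π[b,g](ρ[b/c](S)) → 3
  (σ[b>=4](π[b,g](ρ[b/c](σ[c=7](S)))) ∪ π[b,g](ρ[b/c](S))) → 3

|E| = 3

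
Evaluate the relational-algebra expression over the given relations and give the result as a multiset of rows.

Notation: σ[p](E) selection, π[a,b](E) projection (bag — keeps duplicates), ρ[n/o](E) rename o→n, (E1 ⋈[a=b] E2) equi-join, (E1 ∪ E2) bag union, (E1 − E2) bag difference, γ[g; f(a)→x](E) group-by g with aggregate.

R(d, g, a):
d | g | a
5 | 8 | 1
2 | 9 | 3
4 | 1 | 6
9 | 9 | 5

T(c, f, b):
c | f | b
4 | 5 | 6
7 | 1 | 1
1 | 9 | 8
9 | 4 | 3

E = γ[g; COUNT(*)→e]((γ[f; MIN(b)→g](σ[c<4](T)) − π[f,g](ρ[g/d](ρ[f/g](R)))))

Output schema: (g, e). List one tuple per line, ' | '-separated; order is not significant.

Per-node cardinality:
  T → 4
  σ[c<4](T) → 1
  γ[f; MIN(b)→g](σ[c<4](T)) → 1
  R → 4
  ρ[f/g](R) → 4
  ρ[g/d](ρ[f/g](R)) → 4
  π[f,g](ρ[g/d](ρ[f/g](R))) → 4
  (γ[f; MIN(b)→g](σ[c<4](T)) − π[f,g](ρ[g/d](ρ[f/g](R)))) → 1
  γ[g; COUNT(*)→e]((γ[f; MIN(b)→g](σ[c<4](T)) − π[f,g](ρ[g/d](ρ[f/g](R))))) → 1

== RESULT ==
g | e
8 | 1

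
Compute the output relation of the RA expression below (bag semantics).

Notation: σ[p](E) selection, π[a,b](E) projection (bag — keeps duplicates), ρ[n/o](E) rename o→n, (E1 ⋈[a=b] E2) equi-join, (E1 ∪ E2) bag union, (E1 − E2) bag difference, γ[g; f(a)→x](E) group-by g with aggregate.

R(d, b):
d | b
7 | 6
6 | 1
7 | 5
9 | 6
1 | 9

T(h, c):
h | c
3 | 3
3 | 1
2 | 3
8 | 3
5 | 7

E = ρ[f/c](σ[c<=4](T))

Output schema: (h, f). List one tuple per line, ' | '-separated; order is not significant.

Per-node cardinality:
  T → 5
  σ[c<=4](T) → 4
  ρ[f/c](σ[c<=4](T)) → 4

== RESULT ==
h | f
2 | 3
3 | 1
3 | 3
8 | 3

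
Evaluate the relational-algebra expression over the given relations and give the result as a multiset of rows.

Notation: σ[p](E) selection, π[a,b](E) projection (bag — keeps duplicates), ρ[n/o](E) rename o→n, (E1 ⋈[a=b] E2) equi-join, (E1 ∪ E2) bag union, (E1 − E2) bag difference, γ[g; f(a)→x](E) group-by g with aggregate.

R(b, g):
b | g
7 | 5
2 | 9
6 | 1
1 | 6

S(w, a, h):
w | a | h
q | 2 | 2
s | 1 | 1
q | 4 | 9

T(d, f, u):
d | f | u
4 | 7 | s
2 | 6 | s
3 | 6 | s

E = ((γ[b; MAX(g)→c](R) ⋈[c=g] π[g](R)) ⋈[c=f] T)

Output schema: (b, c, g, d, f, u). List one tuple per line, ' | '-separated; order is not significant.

Per-node cardinality:
  R → 4
  γ[b; MAX(g)→c](R) → 4
  R → 4
  π[g](R) → 4
  (γ[b; MAX(g)→c](R) ⋈[c=g] π[g](R)) → 4
  T → 3
  ((γ[b; MAX(g)→c](R) ⋈[c=g] π[g](R)) ⋈[c=f] T) → 2

== RESULT ==
b | c | g | d | f | u
1 | 6 | 6 | 2 | 6 | s
1 | 6 | 6 | 3 | 6 | s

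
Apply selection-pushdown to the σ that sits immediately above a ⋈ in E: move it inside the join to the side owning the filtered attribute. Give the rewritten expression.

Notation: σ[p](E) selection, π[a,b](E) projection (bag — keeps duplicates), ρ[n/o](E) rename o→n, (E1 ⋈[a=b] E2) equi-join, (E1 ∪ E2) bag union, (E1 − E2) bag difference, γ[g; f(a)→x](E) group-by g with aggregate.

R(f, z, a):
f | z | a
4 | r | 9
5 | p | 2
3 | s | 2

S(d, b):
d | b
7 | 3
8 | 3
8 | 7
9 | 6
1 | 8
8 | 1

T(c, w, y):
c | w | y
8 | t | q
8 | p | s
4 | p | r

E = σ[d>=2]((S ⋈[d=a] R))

σ filters on d, owned by the left side.
E' = (σ[d>=2](S) ⋈[d=a] R)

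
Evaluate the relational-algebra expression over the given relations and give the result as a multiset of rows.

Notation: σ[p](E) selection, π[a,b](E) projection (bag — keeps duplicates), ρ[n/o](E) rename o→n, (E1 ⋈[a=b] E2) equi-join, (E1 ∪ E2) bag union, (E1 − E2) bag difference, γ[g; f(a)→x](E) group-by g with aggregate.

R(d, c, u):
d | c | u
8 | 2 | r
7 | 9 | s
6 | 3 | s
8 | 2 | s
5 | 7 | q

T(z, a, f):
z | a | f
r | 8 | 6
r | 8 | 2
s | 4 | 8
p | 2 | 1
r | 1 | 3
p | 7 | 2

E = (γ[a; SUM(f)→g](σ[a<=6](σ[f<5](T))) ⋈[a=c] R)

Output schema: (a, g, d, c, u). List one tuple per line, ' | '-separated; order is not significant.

Row counts bottom-up:
  T → 6
  σ[f<5](T) → 4
  σ[a<=6](σ[f<5](T)) → 2
  γ[a; SUM(f)→g](σ[a<=6](σ[f<5](T))) → 2
  R → 5
  (γ[a; SUM(f)→g](σ[a<=6](σ[f<5](T))) ⋈[a=c] R) → 2

== RESULT ==
a | g | d | c | u
2 | 1 | 8 | 2 | r
2 | 1 | 8 | 2 | s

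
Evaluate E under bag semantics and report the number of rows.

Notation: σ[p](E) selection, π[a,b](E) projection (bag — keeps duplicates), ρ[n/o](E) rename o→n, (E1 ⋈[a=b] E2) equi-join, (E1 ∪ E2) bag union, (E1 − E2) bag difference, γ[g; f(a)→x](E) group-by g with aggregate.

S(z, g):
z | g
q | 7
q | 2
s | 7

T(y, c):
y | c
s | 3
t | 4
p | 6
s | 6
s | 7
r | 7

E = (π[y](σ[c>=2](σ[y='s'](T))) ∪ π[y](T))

Subexpression sizes:
  T → 6
  σ[y='s'](T) → 3
  σ[c>=2](σ[y='s'](T)) → 3
  π[y](σ[c>=2](σ[y='s'](T))) → 3
  T → 6
  π[y](T) → 6
  (π[y](σ[c>=2](σ[y='s'](T))) ∪ π[y](T)) → 9

|E| = 9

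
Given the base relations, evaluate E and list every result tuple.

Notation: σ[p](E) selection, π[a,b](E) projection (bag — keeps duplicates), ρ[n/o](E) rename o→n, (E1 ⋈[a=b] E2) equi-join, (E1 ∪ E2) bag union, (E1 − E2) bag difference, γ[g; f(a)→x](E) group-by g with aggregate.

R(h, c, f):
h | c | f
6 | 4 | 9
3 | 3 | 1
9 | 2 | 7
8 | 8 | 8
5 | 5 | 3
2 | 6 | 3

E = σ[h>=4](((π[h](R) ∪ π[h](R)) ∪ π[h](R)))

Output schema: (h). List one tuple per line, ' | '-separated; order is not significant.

Stepwise |·|:
  R → 6
  π[h](R) → 6
  R → 6
  π[h](R) → 6
  (π[h](R) ∪ π[h](R)) → 12
  R → 6
  π[h](R) → 6
  ((π[h](R) ∪ π[h](R)) ∪ π[h](R)) → 18
  σ[h>=4](((π[h](R) ∪ π[h](R)) ∪ π[h](R))) → 12

== RESULT ==
h
5
5
5
6
6
6
8
8
8
9
9
9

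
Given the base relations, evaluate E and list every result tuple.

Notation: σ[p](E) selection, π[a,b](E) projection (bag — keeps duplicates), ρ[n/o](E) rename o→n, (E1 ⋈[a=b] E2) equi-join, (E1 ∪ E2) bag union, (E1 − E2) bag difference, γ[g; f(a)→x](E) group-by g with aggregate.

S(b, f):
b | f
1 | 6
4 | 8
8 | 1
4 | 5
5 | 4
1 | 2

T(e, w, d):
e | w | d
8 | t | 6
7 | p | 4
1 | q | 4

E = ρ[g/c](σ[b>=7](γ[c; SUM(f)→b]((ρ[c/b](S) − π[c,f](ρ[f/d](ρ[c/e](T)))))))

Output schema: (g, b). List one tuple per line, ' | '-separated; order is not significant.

Row counts bottom-up:
  S → 6
  ρ[c/b](S) → 6
  T → 3
  ρ[c/e](T) → 3
  ρ[f/d](ρ[c/e](T)) → 3
  π[c,f](ρ[f/d](ρ[c/e](T))) → 3
  (ρ[c/b](S) − π[c,f](ρ[f/d](ρ[c/e](T)))) → 6
  γ[c; SUM(f)→b]((ρ[c/b](S) − π[c,f](ρ[f/d](ρ[c/e](T))))) → 4
  σ[b>=7](γ[c; SUM(f)→b]((ρ[c/b](S) − π[c,f](ρ[f/d](ρ[c/e](T)))))) → 2
  ρ[g/c](σ[b>=7](γ[c; SUM(f)→b]((ρ[c/b](S) − π[c,f](ρ[f/d](ρ[c/e](T))))))) → 2

== RESULT ==
g | b
1 | 8
4 | 13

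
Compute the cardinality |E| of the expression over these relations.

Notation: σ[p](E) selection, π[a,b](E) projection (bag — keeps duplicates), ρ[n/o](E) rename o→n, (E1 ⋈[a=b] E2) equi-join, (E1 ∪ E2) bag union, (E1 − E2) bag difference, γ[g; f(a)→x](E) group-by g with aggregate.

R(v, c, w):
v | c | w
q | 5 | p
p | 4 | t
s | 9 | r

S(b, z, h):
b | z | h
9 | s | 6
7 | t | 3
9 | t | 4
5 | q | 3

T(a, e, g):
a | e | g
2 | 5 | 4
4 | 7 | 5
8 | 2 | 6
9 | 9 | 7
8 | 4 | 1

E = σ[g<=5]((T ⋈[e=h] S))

Per-node cardinality:
  T → 5
  S → 4
  (T ⋈[e=h] S) → 1
  σ[g<=5]((T ⋈[e=h] S)) → 1

|E| = 1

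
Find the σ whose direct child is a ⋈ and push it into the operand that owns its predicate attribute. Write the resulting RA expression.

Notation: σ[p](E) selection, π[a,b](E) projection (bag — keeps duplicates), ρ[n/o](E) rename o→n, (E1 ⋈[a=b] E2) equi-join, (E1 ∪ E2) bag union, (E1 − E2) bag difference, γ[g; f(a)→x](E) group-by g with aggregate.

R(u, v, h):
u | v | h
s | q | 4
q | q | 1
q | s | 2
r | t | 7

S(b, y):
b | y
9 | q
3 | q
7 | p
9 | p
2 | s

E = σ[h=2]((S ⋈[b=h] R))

σ filters on h, owned by the right side.
E' = (S ⋈[b=h] σ[h=2](R))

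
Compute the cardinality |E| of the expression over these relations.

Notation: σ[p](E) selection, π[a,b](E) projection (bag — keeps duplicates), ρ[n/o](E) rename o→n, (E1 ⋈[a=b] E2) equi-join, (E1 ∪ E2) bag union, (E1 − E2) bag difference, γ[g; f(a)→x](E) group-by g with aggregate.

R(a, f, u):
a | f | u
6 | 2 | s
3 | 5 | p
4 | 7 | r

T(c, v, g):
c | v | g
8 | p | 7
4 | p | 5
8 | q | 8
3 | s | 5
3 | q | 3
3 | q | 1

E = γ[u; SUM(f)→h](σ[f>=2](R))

Subexpression sizes:
  R → 3
  σ[f>=2](R) → 3
  γ[u; SUM(f)→h](σ[f>=2](R)) → 3

|E| = 3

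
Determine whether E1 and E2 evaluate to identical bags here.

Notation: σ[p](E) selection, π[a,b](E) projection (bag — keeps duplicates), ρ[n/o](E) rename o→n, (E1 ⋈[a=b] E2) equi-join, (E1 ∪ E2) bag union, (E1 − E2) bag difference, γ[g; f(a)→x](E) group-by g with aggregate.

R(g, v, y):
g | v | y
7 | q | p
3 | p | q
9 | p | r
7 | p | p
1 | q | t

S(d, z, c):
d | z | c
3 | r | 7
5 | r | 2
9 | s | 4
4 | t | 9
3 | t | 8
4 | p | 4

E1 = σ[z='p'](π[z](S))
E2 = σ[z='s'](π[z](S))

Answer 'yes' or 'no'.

E1 per-node cardinality:
  S → 6
  π[z](S) → 6
  σ[z='p'](π[z](S)) → 1
E2 per-node cardinality:
  S → 6
  π[z](S) → 6
  σ[z='s'](π[z](S)) → 1

E1 result:
z
p
E2 result:
z
s
Witness: ('p',) appears 1× in E1 but 0× in E2.

no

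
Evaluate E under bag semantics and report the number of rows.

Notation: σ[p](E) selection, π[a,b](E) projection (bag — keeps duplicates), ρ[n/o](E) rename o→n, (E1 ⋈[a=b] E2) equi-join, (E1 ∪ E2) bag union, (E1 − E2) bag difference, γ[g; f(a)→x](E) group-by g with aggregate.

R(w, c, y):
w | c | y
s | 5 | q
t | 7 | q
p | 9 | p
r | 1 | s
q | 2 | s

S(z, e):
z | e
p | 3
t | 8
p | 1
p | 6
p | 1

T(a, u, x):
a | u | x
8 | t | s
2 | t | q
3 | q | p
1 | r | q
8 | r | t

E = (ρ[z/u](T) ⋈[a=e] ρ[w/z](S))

Stepwise |·|:
  T → 5
  ρ[z/u](T) → 5
  S → 5
  ρ[w/z](S) → 5
  (ρ[z/u](T) ⋈[a=e] ρ[w/z](S)) → 5

|E| = 5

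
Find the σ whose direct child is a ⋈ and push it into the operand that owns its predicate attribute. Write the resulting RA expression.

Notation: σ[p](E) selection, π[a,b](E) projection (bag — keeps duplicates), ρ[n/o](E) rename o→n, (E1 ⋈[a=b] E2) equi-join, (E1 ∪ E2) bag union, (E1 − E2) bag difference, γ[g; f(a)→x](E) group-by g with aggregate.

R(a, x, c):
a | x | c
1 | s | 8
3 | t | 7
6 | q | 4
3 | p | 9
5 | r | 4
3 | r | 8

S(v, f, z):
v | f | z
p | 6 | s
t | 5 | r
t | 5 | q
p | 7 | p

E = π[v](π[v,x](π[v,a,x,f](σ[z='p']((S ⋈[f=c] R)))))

σ filters on z, owned by the left side.
E' = π[v](π[v,x](π[v,a,x,f]((σ[z='p'](S) ⋈[f=c] R))))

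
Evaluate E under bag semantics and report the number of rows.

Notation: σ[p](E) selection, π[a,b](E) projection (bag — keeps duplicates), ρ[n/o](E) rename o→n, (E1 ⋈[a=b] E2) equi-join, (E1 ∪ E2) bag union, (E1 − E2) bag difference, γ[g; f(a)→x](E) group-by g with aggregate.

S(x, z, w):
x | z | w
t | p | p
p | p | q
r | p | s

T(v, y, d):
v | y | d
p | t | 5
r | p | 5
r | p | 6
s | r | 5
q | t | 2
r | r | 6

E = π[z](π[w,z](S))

Row counts bottom-up:
  S → 3
  π[w,z](S) → 3
  π[z](π[w,z](S)) → 3

|E| = 3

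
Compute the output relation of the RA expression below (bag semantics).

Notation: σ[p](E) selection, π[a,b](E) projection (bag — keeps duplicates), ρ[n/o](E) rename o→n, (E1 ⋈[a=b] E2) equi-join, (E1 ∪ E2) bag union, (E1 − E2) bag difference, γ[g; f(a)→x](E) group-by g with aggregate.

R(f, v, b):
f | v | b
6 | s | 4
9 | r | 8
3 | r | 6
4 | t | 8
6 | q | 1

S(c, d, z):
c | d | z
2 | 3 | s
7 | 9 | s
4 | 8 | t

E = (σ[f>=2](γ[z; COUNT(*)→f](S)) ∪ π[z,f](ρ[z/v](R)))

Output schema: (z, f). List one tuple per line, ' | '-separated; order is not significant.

Subexpression sizes:
  S → 3
  γ[z; COUNT(*)→f](S) → 2
  σ[f>=2](γ[z; COUNT(*)→f](S)) → 1
  R → 5
  ρ[z/v](R) → 5
  π[z,f](ρ[z/v](R)) → 5
  (σ[f>=2](γ[z; COUNT(*)→f](S)) ∪ π[z,f](ρ[z/v](R))) → 6

== RESULT ==
z | f
q | 6
r | 3
r | 9
s | 2
s | 6
t | 4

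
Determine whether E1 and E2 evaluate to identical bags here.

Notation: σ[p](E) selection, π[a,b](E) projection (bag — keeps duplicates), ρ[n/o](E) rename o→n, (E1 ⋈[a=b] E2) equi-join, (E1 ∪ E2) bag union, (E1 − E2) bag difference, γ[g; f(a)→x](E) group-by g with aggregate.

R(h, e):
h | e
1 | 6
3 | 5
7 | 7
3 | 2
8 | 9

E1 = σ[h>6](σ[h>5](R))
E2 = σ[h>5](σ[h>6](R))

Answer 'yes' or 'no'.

E1 stepwise |·|:
  R → 5
  σ[h>5](R) → 2
  σ[h>6](σ[h>5](R)) → 2
E2 stepwise |·|:
  R → 5
  σ[h>6](R) → 2
  σ[h>5](σ[h>6](R)) → 2

E1 and E2 produce the same multiset:
h | e
7 | 7
8 | 9

yes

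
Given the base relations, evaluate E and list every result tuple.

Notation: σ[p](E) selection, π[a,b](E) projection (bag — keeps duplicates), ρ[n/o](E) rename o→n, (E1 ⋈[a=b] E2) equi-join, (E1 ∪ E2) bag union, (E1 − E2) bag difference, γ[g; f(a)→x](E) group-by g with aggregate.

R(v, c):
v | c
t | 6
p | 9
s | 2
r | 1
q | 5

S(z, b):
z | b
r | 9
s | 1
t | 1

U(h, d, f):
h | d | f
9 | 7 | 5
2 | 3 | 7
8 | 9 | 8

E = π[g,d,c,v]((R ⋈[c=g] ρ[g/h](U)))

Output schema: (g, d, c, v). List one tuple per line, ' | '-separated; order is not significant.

Stepwise |·|:
  R → 5
  U → 3
  ρ[g/h](U) → 3
  (R ⋈[c=g] ρ[g/h](U)) → 2
  π[g,d,c,v]((R ⋈[c=g] ρ[g/h](U))) → 2

== RESULT ==
g | d | c | v
2 | 3 | 2 | s
9 | 7 | 9 | p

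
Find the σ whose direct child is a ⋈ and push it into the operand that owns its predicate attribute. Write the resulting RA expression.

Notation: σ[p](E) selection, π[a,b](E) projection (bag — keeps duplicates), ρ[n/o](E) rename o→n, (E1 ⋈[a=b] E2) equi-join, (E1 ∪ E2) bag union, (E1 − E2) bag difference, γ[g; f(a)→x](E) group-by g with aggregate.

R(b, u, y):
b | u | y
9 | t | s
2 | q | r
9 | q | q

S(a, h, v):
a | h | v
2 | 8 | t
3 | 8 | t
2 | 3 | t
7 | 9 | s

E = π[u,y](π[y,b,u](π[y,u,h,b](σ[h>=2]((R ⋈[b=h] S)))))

σ filters on h, owned by the right side.
E' = π[u,y](π[y,b,u](π[y,u,h,b]((R ⋈[b=h] σ[h>=2](S)))))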